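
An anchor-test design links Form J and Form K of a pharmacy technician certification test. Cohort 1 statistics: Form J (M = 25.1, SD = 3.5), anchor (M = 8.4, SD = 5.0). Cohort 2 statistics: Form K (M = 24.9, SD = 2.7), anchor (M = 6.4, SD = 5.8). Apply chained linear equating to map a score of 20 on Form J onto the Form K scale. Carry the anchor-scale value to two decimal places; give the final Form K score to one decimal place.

Form J → anchor (Cohort 1): v = (5.0/3.5)(20 − 25.1) + 8.4 = 1.11
anchor → Form K (Cohort 2): y = (2.7/5.8)(1.11 − 6.4) + 24.9 = 22.4

22.4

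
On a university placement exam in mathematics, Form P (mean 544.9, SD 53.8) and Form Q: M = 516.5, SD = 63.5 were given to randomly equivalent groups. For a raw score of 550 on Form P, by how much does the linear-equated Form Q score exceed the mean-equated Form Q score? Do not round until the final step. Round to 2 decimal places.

Mean-equated: 550 + (516.5 − 544.9) = 521.60
Linear-equated: (63.5/53.8)(550 − 544.9) + 516.5 = 522.520
Difference = 522.520 − 521.60 = 0.92

0.92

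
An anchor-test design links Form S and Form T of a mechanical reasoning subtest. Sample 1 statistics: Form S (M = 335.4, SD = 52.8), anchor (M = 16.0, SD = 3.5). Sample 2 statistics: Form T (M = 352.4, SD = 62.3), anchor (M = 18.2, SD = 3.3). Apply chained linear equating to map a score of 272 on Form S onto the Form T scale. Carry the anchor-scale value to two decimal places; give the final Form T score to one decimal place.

231.6

Form S → anchor (Sample 1): v = (3.5/52.8)(272 − 335.4) + 16.0 = 11.80
anchor → Form T (Sample 2): y = (62.3/3.3)(11.80 − 18.2) + 352.4 = 231.6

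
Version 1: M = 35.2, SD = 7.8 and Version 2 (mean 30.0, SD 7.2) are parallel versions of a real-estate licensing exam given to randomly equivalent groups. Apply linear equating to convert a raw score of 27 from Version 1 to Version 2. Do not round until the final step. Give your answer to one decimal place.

22.4

Linear equating: y = (SD_Y/SD_X)(x − M_X) + M_Y
y = (7.2/7.8)(27 − 35.2) + 30.0
y = 0.923077 × -8.2 + 30.0 = -7.5692 + 30.0 = 22.4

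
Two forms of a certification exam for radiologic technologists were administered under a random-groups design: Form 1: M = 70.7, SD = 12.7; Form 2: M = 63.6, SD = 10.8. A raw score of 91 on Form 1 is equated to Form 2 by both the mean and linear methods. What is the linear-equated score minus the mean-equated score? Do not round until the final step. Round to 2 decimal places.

Mean-equated: 91 + (63.6 − 70.7) = 83.90
Linear-equated: (10.8/12.7)(91 − 70.7) + 63.6 = 80.863
Difference = 80.863 − 83.90 = -3.04

-3.04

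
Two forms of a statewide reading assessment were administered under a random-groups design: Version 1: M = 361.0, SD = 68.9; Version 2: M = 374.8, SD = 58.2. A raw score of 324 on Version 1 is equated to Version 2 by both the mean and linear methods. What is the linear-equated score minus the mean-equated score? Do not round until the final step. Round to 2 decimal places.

5.75

Mean-equated: 324 + (374.8 − 361.0) = 337.80
Linear-equated: (58.2/68.9)(324 − 361.0) + 374.8 = 343.546
Difference = 343.546 − 337.80 = 5.75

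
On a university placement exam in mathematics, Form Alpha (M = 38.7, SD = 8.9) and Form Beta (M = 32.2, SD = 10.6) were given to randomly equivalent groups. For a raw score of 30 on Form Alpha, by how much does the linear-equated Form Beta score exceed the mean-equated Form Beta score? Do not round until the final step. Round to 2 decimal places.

-1.66

Mean-equated: 30 + (32.2 − 38.7) = 23.50
Linear-equated: (10.6/8.9)(30 − 38.7) + 32.2 = 21.838
Difference = 21.838 − 23.50 = -1.66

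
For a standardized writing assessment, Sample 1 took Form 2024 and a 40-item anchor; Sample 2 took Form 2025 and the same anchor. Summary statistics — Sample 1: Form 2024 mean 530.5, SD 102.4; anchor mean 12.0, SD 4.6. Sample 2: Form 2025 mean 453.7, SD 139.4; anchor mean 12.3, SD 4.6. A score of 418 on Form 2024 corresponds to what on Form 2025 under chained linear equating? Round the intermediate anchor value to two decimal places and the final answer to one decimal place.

291.6

Form 2024 → anchor (Sample 1): v = (4.6/102.4)(418 − 530.5) + 12.0 = 6.95
anchor → Form 2025 (Sample 2): y = (139.4/4.6)(6.95 − 12.3) + 453.7 = 291.6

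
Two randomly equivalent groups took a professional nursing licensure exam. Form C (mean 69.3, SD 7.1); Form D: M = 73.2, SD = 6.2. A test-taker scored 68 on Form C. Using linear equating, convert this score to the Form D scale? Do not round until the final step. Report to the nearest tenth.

Linear equating: y = (SD_Y/SD_X)(x − M_X) + M_Y
y = (6.2/7.1)(68 − 69.3) + 73.2
y = 0.873239 × -1.3 + 73.2 = -1.1352 + 73.2 = 72.1

72.1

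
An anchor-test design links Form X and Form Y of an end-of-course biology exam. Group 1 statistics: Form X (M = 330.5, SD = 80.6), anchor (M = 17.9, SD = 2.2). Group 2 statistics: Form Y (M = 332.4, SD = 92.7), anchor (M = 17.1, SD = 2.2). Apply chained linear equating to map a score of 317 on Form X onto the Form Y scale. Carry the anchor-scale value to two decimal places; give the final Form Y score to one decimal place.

Form X → anchor (Group 1): v = (2.2/80.6)(317 − 330.5) + 17.9 = 17.53
anchor → Form Y (Group 2): y = (92.7/2.2)(17.53 − 17.1) + 332.4 = 350.5

350.5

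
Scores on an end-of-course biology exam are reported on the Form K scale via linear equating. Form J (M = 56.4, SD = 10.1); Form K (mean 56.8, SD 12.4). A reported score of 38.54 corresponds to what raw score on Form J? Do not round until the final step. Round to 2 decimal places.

Invert y = (SD_Y/SD_X)(x − M_X) + M_Y:
x = (SD_X/SD_Y)(y − M_Y) + M_X = (10.1/12.4)(38.54 − 56.8) + 56.4
x = 0.814516 × -18.260 + 56.4 = 41.53

41.53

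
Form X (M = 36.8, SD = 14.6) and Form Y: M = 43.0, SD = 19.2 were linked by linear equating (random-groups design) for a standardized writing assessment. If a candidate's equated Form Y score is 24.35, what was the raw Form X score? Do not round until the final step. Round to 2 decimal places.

22.62

Invert y = (SD_Y/SD_X)(x − M_X) + M_Y:
x = (SD_X/SD_Y)(y − M_Y) + M_X = (14.6/19.2)(24.35 − 43.0) + 36.8
x = 0.760417 × -18.650 + 36.8 = 22.62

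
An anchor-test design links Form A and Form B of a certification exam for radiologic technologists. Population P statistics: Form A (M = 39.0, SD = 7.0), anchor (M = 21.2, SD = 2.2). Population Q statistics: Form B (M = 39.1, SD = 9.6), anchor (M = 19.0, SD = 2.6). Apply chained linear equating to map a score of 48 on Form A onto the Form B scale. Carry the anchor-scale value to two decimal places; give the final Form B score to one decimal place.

57.7

Form A → anchor (Population P): v = (2.2/7.0)(48 − 39.0) + 21.2 = 24.03
anchor → Form B (Population Q): y = (9.6/2.6)(24.03 − 19.0) + 39.1 = 57.7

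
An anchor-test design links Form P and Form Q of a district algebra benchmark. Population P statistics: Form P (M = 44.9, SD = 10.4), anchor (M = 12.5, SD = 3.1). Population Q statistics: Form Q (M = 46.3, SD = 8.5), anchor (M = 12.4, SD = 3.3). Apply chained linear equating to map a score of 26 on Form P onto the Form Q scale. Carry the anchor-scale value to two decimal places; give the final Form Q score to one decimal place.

32.1

Form P → anchor (Population P): v = (3.1/10.4)(26 − 44.9) + 12.5 = 6.87
anchor → Form Q (Population Q): y = (8.5/3.3)(6.87 − 12.4) + 46.3 = 32.1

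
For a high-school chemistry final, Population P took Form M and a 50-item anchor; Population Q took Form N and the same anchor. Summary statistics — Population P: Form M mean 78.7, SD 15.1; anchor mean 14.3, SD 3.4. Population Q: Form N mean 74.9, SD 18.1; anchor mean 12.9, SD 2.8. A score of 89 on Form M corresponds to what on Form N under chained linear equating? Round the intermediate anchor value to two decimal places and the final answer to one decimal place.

Form M → anchor (Population P): v = (3.4/15.1)(89 − 78.7) + 14.3 = 16.62
anchor → Form N (Population Q): y = (18.1/2.8)(16.62 − 12.9) + 74.9 = 98.9

98.9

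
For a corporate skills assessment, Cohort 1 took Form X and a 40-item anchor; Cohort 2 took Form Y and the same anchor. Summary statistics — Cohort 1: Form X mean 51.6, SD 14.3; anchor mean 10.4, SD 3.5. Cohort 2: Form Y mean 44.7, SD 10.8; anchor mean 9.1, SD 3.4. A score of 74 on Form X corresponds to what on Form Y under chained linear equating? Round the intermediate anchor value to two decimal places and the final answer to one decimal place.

Form X → anchor (Cohort 1): v = (3.5/14.3)(74 − 51.6) + 10.4 = 15.88
anchor → Form Y (Cohort 2): y = (10.8/3.4)(15.88 − 9.1) + 44.7 = 66.2

66.2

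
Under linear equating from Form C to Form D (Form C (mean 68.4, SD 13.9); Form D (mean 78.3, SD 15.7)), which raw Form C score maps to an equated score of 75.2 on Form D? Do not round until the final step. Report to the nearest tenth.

65.7

Invert y = (SD_Y/SD_X)(x − M_X) + M_Y:
x = (SD_X/SD_Y)(y − M_Y) + M_X = (13.9/15.7)(75.2 − 78.3) + 68.4
x = 0.885350 × -3.100 + 68.4 = 65.7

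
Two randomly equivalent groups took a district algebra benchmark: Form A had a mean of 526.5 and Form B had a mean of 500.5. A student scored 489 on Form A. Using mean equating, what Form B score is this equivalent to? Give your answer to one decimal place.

Mean equating: y = x + (M_Y − M_X) = 489 + (500.5 − 526.5) = 463.0

463.0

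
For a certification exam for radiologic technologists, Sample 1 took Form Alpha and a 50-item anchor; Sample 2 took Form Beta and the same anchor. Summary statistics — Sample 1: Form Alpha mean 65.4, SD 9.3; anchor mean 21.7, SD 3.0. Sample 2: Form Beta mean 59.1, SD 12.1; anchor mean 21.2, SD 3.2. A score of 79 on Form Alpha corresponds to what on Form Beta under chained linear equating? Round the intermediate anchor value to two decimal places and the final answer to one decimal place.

Form Alpha → anchor (Sample 1): v = (3.0/9.3)(79 − 65.4) + 21.7 = 26.09
anchor → Form Beta (Sample 2): y = (12.1/3.2)(26.09 − 21.2) + 59.1 = 77.6

77.6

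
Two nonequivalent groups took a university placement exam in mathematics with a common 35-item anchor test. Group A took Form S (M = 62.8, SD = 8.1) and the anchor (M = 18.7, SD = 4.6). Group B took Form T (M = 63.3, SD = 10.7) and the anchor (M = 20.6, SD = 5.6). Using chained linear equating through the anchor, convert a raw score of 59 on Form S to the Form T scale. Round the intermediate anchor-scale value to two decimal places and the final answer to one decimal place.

55.5

Form S → anchor (Group A): v = (4.6/8.1)(59 − 62.8) + 18.7 = 16.54
anchor → Form T (Group B): y = (10.7/5.6)(16.54 − 20.6) + 63.3 = 55.5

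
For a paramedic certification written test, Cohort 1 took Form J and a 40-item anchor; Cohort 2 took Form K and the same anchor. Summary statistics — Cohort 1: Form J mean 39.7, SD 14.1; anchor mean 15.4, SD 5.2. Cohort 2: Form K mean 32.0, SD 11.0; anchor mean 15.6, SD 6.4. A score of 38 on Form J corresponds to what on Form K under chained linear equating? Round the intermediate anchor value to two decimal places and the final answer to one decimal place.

30.6

Form J → anchor (Cohort 1): v = (5.2/14.1)(38 − 39.7) + 15.4 = 14.77
anchor → Form K (Cohort 2): y = (11.0/6.4)(14.77 − 15.6) + 32.0 = 30.6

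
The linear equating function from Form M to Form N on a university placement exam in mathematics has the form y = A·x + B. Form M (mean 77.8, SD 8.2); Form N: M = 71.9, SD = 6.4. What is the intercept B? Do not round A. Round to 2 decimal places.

A = SD_Y / SD_X = 6.4 / 8.2 = 0.780488
B = M_Y − A·M_X = 71.9 − 0.780488 × 77.8 = 11.18

11.18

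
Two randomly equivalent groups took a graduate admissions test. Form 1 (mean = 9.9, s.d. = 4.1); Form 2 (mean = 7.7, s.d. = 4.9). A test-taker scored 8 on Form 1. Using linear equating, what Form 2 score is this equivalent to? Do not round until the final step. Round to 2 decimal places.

Linear equating: y = (SD_Y/SD_X)(x − M_X) + M_Y
y = (4.9/4.1)(8 − 9.9) + 7.7
y = 1.195122 × -1.9 + 7.7 = -2.2707 + 7.7 = 5.43

5.43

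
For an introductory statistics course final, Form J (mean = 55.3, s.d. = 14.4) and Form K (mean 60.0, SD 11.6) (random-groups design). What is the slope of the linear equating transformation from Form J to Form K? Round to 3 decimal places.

0.806

A = SD_Y / SD_X = 11.6 / 14.4 = 0.806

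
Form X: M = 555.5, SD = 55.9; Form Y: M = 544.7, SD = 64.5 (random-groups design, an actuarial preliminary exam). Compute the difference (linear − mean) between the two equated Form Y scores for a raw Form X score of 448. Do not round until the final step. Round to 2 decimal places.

Mean-equated: 448 + (544.7 − 555.5) = 437.20
Linear-equated: (64.5/55.9)(448 − 555.5) + 544.7 = 420.662
Difference = 420.662 − 437.20 = -16.54

-16.54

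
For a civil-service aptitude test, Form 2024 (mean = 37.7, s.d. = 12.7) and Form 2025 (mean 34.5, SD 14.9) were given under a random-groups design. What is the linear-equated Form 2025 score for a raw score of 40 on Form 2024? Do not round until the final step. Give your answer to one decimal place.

37.2

Linear equating: y = (SD_Y/SD_X)(x − M_X) + M_Y
y = (14.9/12.7)(40 − 37.7) + 34.5
y = 1.173228 × 2.3 + 34.5 = 2.6984 + 34.5 = 37.2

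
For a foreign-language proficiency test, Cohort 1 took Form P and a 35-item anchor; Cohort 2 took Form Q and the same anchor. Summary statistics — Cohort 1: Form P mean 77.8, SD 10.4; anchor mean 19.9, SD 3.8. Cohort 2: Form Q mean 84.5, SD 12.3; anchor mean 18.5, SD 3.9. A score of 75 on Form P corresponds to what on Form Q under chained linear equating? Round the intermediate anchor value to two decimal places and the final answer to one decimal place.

Form P → anchor (Cohort 1): v = (3.8/10.4)(75 − 77.8) + 19.9 = 18.88
anchor → Form Q (Cohort 2): y = (12.3/3.9)(18.88 − 18.5) + 84.5 = 85.7

85.7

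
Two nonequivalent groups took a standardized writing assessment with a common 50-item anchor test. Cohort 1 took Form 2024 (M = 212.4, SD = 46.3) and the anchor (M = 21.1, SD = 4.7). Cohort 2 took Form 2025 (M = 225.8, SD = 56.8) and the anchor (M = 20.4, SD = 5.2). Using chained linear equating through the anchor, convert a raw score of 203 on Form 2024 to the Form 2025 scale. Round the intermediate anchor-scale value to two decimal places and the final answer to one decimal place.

223.1

Form 2024 → anchor (Cohort 1): v = (4.7/46.3)(203 − 212.4) + 21.1 = 20.15
anchor → Form 2025 (Cohort 2): y = (56.8/5.2)(20.15 − 20.4) + 225.8 = 223.1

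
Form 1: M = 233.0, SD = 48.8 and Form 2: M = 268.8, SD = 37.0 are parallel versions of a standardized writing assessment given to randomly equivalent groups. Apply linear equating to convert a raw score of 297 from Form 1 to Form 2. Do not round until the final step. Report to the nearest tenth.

Linear equating: y = (SD_Y/SD_X)(x − M_X) + M_Y
y = (37.0/48.8)(297 − 233.0) + 268.8
y = 0.758197 × 64.0 + 268.8 = 48.5246 + 268.8 = 317.3

317.3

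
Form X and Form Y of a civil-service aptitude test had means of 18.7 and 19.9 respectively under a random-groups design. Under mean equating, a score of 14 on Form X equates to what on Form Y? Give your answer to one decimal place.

Mean equating: y = x + (M_Y − M_X) = 14 + (19.9 − 18.7) = 15.2

15.2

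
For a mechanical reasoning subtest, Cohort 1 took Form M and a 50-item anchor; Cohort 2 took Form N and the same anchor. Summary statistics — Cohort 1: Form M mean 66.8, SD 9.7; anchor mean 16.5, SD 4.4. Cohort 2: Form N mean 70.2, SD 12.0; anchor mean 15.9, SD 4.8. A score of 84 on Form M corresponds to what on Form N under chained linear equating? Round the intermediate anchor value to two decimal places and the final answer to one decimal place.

91.2

Form M → anchor (Cohort 1): v = (4.4/9.7)(84 − 66.8) + 16.5 = 24.30
anchor → Form N (Cohort 2): y = (12.0/4.8)(24.30 − 15.9) + 70.2 = 91.2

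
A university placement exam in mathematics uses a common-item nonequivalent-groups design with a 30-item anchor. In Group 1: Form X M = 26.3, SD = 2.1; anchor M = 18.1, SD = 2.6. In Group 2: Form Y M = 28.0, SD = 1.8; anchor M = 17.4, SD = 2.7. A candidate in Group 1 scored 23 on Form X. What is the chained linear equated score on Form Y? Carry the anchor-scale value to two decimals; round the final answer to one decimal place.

Form X → anchor (Group 1): v = (2.6/2.1)(23 − 26.3) + 18.1 = 14.01
anchor → Form Y (Group 2): y = (1.8/2.7)(14.01 − 17.4) + 28.0 = 25.7

25.7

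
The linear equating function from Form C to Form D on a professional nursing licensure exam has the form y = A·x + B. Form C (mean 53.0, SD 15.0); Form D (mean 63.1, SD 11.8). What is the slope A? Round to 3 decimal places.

A = SD_Y / SD_X = 11.8 / 15.0 = 0.787

0.787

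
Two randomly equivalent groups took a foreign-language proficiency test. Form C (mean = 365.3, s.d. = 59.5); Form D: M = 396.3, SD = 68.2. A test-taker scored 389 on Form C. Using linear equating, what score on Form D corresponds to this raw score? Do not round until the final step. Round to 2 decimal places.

423.47

Linear equating: y = (SD_Y/SD_X)(x − M_X) + M_Y
y = (68.2/59.5)(389 − 365.3) + 396.3
y = 1.146218 × 23.7 + 396.3 = 27.1654 + 396.3 = 423.47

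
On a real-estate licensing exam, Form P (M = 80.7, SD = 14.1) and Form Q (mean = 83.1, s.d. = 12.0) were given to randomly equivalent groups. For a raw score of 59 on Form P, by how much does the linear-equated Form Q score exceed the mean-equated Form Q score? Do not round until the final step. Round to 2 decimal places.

3.23

Mean-equated: 59 + (83.1 − 80.7) = 61.40
Linear-equated: (12.0/14.1)(59 − 80.7) + 83.1 = 64.632
Difference = 64.632 − 61.40 = 3.23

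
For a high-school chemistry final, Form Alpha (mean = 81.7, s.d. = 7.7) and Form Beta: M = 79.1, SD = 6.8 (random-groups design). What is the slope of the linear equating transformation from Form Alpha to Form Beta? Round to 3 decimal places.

A = SD_Y / SD_X = 6.8 / 7.7 = 0.883

0.883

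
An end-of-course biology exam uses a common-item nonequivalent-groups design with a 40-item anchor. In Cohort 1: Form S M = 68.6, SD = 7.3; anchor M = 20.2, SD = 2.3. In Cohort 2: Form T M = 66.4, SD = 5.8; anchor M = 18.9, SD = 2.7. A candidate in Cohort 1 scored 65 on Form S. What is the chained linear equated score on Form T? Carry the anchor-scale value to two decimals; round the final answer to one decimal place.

Form S → anchor (Cohort 1): v = (2.3/7.3)(65 − 68.6) + 20.2 = 19.07
anchor → Form T (Cohort 2): y = (5.8/2.7)(19.07 − 18.9) + 66.4 = 66.8

66.8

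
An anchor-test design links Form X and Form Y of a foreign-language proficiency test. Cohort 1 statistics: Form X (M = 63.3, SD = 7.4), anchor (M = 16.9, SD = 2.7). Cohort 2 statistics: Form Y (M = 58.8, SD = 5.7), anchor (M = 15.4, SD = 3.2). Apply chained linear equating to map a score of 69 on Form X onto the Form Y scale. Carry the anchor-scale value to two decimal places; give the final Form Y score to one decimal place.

Form X → anchor (Cohort 1): v = (2.7/7.4)(69 − 63.3) + 16.9 = 18.98
anchor → Form Y (Cohort 2): y = (5.7/3.2)(18.98 − 15.4) + 58.8 = 65.2

65.2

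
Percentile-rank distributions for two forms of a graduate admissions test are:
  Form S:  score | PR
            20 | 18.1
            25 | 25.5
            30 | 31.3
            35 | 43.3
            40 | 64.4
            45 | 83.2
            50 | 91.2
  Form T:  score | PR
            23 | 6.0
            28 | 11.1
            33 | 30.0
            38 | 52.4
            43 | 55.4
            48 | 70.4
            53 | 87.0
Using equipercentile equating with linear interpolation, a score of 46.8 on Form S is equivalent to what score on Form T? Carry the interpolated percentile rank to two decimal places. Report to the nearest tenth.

52.7

PR of 46.8 on Form S: 83.2 + (46.8 − 45)/(50 − 45) × (91.2 − 83.2) = 86.08
On Form T, PR 86.08 falls between score 48 (PR 70.4) and 53 (PR 87.0).
Interpolate: 48 + (86.08 − 70.4)/(87.0 − 70.4) × (53 − 48) = 52.7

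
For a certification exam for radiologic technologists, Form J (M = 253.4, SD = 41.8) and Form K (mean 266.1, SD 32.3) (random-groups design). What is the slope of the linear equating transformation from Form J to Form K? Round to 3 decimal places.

0.773

A = SD_Y / SD_X = 32.3 / 41.8 = 0.773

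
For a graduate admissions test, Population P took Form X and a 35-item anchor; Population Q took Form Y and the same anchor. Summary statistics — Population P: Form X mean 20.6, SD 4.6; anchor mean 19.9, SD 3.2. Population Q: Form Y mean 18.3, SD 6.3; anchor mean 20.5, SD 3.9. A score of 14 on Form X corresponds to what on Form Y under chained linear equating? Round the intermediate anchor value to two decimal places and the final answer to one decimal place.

Form X → anchor (Population P): v = (3.2/4.6)(14 − 20.6) + 19.9 = 15.31
anchor → Form Y (Population Q): y = (6.3/3.9)(15.31 − 20.5) + 18.3 = 9.9

9.9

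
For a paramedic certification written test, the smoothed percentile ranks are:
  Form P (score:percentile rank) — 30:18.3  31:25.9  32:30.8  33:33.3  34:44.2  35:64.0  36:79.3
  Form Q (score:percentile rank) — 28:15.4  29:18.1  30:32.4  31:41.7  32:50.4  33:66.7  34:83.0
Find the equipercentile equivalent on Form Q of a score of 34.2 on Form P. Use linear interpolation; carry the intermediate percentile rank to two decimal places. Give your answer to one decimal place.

PR of 34.2 on Form P: 44.2 + (34.2 − 34)/(35 − 34) × (64.0 − 44.2) = 48.16
On Form Q, PR 48.16 falls between score 31 (PR 41.7) and 32 (PR 50.4).
Interpolate: 31 + (48.16 − 41.7)/(50.4 − 41.7) × (32 − 31) = 31.7

31.7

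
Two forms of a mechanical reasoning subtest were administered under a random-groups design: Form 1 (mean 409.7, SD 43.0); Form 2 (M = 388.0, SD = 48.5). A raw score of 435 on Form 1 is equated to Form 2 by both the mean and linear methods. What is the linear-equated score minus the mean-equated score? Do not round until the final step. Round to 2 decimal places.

3.24

Mean-equated: 435 + (388.0 − 409.7) = 413.30
Linear-equated: (48.5/43.0)(435 − 409.7) + 388.0 = 416.536
Difference = 416.536 − 413.30 = 3.24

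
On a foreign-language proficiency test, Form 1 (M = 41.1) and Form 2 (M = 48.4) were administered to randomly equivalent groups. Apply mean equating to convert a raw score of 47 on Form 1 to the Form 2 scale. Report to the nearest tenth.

54.3

Mean equating: y = x + (M_Y − M_X) = 47 + (48.4 − 41.1) = 54.3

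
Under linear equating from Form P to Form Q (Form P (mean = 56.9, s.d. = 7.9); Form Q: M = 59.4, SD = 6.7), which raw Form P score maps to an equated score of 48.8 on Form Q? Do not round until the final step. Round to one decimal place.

Invert y = (SD_Y/SD_X)(x − M_X) + M_Y:
x = (SD_X/SD_Y)(y − M_Y) + M_X = (7.9/6.7)(48.8 − 59.4) + 56.9
x = 1.179104 × -10.600 + 56.9 = 44.4

44.4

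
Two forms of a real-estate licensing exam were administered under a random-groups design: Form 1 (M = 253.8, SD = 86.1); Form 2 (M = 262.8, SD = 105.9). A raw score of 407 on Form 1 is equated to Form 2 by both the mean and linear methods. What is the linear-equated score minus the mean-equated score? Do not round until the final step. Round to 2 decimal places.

35.23

Mean-equated: 407 + (262.8 − 253.8) = 416.00
Linear-equated: (105.9/86.1)(407 − 253.8) + 262.8 = 451.231
Difference = 451.231 − 416.00 = 35.23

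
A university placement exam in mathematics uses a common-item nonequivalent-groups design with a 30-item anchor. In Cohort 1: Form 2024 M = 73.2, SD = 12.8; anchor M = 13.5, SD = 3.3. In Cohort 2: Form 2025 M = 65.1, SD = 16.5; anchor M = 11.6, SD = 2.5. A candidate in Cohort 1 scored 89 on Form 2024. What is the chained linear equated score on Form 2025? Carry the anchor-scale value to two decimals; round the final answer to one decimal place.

104.5

Form 2024 → anchor (Cohort 1): v = (3.3/12.8)(89 − 73.2) + 13.5 = 17.57
anchor → Form 2025 (Cohort 2): y = (16.5/2.5)(17.57 − 11.6) + 65.1 = 104.5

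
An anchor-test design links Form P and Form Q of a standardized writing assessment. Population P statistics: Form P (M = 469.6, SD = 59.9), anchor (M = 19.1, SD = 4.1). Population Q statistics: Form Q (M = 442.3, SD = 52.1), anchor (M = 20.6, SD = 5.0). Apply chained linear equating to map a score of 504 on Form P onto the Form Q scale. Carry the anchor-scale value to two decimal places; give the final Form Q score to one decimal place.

451.2

Form P → anchor (Population P): v = (4.1/59.9)(504 − 469.6) + 19.1 = 21.45
anchor → Form Q (Population Q): y = (52.1/5.0)(21.45 − 20.6) + 442.3 = 451.2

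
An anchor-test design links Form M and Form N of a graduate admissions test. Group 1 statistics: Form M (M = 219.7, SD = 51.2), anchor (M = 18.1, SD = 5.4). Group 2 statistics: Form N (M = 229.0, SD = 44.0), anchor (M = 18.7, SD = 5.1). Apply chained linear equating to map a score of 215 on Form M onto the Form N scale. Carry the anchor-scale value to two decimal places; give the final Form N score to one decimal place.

Form M → anchor (Group 1): v = (5.4/51.2)(215 − 219.7) + 18.1 = 17.60
anchor → Form N (Group 2): y = (44.0/5.1)(17.60 − 18.7) + 229.0 = 219.5

219.5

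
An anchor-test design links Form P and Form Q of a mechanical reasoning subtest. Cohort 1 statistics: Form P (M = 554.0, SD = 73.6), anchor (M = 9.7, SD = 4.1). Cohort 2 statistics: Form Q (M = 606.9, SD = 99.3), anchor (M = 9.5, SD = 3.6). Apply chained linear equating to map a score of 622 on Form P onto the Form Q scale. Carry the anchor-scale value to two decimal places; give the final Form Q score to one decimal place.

717.0

Form P → anchor (Cohort 1): v = (4.1/73.6)(622 − 554.0) + 9.7 = 13.49
anchor → Form Q (Cohort 2): y = (99.3/3.6)(13.49 − 9.5) + 606.9 = 717.0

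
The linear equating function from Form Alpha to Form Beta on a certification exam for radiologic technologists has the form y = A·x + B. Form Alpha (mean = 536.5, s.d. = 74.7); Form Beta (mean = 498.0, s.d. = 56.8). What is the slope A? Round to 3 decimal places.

0.760

A = SD_Y / SD_X = 56.8 / 74.7 = 0.760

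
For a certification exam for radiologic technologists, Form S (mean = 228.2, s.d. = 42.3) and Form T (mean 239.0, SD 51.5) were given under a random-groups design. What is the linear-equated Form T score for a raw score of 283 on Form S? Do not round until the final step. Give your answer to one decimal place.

305.7

Linear equating: y = (SD_Y/SD_X)(x − M_X) + M_Y
y = (51.5/42.3)(283 − 228.2) + 239.0
y = 1.217494 × 54.8 + 239.0 = 66.7187 + 239.0 = 305.7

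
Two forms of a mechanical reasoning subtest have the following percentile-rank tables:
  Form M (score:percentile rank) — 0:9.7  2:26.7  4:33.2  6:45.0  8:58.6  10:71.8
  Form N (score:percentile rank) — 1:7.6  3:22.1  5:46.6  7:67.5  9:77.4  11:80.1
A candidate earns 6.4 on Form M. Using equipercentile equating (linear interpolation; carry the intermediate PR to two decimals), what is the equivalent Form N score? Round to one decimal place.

PR of 6.4 on Form M: 45.0 + (6.4 − 6)/(8 − 6) × (58.6 − 45.0) = 47.72
On Form N, PR 47.72 falls between score 5 (PR 46.6) and 7 (PR 67.5).
Interpolate: 5 + (47.72 − 46.6)/(67.5 − 46.6) × (7 − 5) = 5.1

5.1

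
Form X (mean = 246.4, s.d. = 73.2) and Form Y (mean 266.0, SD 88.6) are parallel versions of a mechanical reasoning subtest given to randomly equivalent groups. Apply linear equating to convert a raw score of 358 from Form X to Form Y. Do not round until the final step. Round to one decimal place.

Linear equating: y = (SD_Y/SD_X)(x − M_X) + M_Y
y = (88.6/73.2)(358 − 246.4) + 266.0
y = 1.210383 × 111.6 + 266.0 = 135.0787 + 266.0 = 401.1

401.1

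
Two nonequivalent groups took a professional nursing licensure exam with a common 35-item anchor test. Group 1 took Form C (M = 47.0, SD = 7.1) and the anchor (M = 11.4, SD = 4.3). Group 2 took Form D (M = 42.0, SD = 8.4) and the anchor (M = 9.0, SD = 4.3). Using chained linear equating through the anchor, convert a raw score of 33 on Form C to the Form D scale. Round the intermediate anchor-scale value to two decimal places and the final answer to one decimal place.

30.1

Form C → anchor (Group 1): v = (4.3/7.1)(33 − 47.0) + 11.4 = 2.92
anchor → Form D (Group 2): y = (8.4/4.3)(2.92 − 9.0) + 42.0 = 30.1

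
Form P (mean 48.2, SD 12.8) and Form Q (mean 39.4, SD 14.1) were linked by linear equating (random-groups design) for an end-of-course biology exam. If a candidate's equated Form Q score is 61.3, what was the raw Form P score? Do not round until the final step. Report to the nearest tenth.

Invert y = (SD_Y/SD_X)(x − M_X) + M_Y:
x = (SD_X/SD_Y)(y − M_Y) + M_X = (12.8/14.1)(61.3 − 39.4) + 48.2
x = 0.907801 × 21.900 + 48.2 = 68.1

68.1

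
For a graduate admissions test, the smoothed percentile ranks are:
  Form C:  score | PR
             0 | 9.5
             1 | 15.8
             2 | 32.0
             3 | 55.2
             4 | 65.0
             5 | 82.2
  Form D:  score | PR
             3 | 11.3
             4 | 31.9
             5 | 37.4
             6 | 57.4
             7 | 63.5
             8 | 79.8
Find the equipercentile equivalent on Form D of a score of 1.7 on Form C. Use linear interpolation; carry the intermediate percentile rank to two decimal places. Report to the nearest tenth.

3.8

PR of 1.7 on Form C: 15.8 + (1.7 − 1)/(2 − 1) × (32.0 − 15.8) = 27.14
On Form D, PR 27.14 falls between score 3 (PR 11.3) and 4 (PR 31.9).
Interpolate: 3 + (27.14 − 11.3)/(31.9 − 11.3) × (4 − 3) = 3.8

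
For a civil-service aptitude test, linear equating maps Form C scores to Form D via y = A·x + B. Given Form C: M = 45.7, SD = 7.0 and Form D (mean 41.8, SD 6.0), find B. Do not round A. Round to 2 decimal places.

A = SD_Y / SD_X = 6.0 / 7.0 = 0.857143
B = M_Y − A·M_X = 41.8 − 0.857143 × 45.7 = 2.63

2.63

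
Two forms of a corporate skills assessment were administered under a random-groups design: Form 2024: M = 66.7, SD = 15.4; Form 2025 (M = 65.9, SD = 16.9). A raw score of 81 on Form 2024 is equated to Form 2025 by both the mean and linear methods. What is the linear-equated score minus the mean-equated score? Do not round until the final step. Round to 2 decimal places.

Mean-equated: 81 + (65.9 − 66.7) = 80.20
Linear-equated: (16.9/15.4)(81 − 66.7) + 65.9 = 81.593
Difference = 81.593 − 80.20 = 1.39

1.39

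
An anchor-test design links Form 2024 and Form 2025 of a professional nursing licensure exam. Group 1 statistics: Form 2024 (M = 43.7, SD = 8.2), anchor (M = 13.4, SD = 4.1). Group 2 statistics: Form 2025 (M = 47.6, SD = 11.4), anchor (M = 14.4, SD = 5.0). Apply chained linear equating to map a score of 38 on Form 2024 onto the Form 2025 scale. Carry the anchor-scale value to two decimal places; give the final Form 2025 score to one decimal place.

38.8

Form 2024 → anchor (Group 1): v = (4.1/8.2)(38 − 43.7) + 13.4 = 10.55
anchor → Form 2025 (Group 2): y = (11.4/5.0)(10.55 − 14.4) + 47.6 = 38.8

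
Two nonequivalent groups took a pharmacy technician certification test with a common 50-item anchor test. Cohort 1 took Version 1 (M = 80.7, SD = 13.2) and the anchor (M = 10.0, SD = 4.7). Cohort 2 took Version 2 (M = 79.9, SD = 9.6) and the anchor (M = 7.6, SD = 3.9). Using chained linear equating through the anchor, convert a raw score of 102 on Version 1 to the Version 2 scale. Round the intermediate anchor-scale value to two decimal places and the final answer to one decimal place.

104.5

Version 1 → anchor (Cohort 1): v = (4.7/13.2)(102 − 80.7) + 10.0 = 17.58
anchor → Version 2 (Cohort 2): y = (9.6/3.9)(17.58 − 7.6) + 79.9 = 104.5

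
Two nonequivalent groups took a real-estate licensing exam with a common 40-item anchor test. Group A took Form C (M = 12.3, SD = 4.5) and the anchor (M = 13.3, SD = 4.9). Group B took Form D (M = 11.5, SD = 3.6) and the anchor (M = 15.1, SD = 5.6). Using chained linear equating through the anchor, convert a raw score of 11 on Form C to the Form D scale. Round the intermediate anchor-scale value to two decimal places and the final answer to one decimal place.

Form C → anchor (Group A): v = (4.9/4.5)(11 − 12.3) + 13.3 = 11.88
anchor → Form D (Group B): y = (3.6/5.6)(11.88 − 15.1) + 11.5 = 9.4

9.4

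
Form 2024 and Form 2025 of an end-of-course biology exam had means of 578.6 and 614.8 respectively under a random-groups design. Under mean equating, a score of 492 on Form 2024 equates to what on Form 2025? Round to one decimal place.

528.2

Mean equating: y = x + (M_Y − M_X) = 492 + (614.8 − 578.6) = 528.2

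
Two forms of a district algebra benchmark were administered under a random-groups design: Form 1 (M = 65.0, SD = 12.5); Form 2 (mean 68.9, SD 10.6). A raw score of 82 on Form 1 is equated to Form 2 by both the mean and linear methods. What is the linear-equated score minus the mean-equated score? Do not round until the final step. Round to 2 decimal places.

-2.58

Mean-equated: 82 + (68.9 − 65.0) = 85.90
Linear-equated: (10.6/12.5)(82 − 65.0) + 68.9 = 83.316
Difference = 83.316 − 85.90 = -2.58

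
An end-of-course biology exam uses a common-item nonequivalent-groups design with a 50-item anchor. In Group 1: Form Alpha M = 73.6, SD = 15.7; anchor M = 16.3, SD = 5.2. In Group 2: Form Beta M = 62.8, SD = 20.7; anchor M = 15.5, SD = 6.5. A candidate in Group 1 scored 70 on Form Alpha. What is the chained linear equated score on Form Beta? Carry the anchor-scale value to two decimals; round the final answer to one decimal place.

61.6

Form Alpha → anchor (Group 1): v = (5.2/15.7)(70 − 73.6) + 16.3 = 15.11
anchor → Form Beta (Group 2): y = (20.7/6.5)(15.11 − 15.5) + 62.8 = 61.6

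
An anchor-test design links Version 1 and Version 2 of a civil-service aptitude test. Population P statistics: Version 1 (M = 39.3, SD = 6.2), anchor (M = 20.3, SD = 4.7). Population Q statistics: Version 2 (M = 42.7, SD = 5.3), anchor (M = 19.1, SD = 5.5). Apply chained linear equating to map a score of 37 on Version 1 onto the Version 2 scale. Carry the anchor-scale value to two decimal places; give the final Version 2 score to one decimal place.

42.2

Version 1 → anchor (Population P): v = (4.7/6.2)(37 − 39.3) + 20.3 = 18.56
anchor → Version 2 (Population Q): y = (5.3/5.5)(18.56 − 19.1) + 42.7 = 42.2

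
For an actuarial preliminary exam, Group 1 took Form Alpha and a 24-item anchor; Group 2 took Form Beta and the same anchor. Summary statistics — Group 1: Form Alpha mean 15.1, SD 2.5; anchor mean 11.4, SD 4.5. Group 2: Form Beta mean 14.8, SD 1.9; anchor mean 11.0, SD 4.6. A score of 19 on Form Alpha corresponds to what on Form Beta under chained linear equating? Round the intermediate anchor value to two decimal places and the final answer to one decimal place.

Form Alpha → anchor (Group 1): v = (4.5/2.5)(19 − 15.1) + 11.4 = 18.42
anchor → Form Beta (Group 2): y = (1.9/4.6)(18.42 − 11.0) + 14.8 = 17.9

17.9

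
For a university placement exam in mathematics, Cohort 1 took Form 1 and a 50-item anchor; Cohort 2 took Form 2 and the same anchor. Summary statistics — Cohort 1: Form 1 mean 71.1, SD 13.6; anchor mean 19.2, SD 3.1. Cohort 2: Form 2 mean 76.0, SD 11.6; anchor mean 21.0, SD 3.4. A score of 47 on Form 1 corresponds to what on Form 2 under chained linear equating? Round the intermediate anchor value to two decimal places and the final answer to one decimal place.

51.1

Form 1 → anchor (Cohort 1): v = (3.1/13.6)(47 − 71.1) + 19.2 = 13.71
anchor → Form 2 (Cohort 2): y = (11.6/3.4)(13.71 − 21.0) + 76.0 = 51.1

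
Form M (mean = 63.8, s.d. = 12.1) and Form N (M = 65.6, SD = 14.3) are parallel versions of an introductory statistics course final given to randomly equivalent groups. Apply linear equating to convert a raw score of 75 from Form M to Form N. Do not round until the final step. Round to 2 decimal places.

78.84

Linear equating: y = (SD_Y/SD_X)(x − M_X) + M_Y
y = (14.3/12.1)(75 − 63.8) + 65.6
y = 1.181818 × 11.2 + 65.6 = 13.2364 + 65.6 = 78.84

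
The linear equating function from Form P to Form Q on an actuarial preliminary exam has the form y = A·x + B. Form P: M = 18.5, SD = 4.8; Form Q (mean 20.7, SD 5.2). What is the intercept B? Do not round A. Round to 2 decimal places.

A = SD_Y / SD_X = 5.2 / 4.8 = 1.083333
B = M_Y − A·M_X = 20.7 − 1.083333 × 18.5 = 0.66

0.66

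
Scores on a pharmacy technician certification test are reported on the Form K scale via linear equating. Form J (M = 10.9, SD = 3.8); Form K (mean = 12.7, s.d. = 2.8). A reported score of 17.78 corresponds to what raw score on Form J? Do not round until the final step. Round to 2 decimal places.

17.79

Invert y = (SD_Y/SD_X)(x − M_X) + M_Y:
x = (SD_X/SD_Y)(y − M_Y) + M_X = (3.8/2.8)(17.78 − 12.7) + 10.9
x = 1.357143 × 5.080 + 10.9 = 17.79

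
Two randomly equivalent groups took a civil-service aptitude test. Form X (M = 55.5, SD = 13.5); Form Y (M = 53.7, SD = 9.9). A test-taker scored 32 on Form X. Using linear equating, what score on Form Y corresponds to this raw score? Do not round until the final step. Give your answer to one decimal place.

36.5

Linear equating: y = (SD_Y/SD_X)(x − M_X) + M_Y
y = (9.9/13.5)(32 − 55.5) + 53.7
y = 0.733333 × -23.5 + 53.7 = -17.2333 + 53.7 = 36.5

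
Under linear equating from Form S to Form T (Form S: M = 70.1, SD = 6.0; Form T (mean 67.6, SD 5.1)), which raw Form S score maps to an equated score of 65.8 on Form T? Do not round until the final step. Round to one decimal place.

68.0

Invert y = (SD_Y/SD_X)(x − M_X) + M_Y:
x = (SD_X/SD_Y)(y − M_Y) + M_X = (6.0/5.1)(65.8 − 67.6) + 70.1
x = 1.176471 × -1.800 + 70.1 = 68.0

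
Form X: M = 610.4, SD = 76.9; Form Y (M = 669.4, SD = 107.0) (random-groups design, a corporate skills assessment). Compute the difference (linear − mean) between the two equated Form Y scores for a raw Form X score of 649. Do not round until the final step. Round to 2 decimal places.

15.11

Mean-equated: 649 + (669.4 − 610.4) = 708.00
Linear-equated: (107.0/76.9)(649 − 610.4) + 669.4 = 723.109
Difference = 723.109 − 708.00 = 15.11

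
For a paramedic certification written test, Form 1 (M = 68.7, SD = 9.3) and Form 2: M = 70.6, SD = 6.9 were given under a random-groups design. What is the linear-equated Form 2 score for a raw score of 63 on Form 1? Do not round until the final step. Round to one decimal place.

Linear equating: y = (SD_Y/SD_X)(x − M_X) + M_Y
y = (6.9/9.3)(63 − 68.7) + 70.6
y = 0.741935 × -5.7 + 70.6 = -4.2290 + 70.6 = 66.4

66.4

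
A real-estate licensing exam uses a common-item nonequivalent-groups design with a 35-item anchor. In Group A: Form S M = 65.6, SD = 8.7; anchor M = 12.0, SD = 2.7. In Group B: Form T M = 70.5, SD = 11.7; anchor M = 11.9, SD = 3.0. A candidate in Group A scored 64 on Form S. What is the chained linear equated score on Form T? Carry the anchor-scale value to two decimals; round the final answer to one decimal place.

68.9

Form S → anchor (Group A): v = (2.7/8.7)(64 − 65.6) + 12.0 = 11.50
anchor → Form T (Group B): y = (11.7/3.0)(11.50 − 11.9) + 70.5 = 68.9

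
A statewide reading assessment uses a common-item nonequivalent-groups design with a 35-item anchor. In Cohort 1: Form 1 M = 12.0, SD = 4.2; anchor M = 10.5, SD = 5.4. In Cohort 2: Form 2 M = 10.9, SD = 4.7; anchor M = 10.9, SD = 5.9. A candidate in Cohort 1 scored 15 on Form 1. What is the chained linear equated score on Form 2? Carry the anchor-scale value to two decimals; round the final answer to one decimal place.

13.7

Form 1 → anchor (Cohort 1): v = (5.4/4.2)(15 − 12.0) + 10.5 = 14.36
anchor → Form 2 (Cohort 2): y = (4.7/5.9)(14.36 − 10.9) + 10.9 = 13.7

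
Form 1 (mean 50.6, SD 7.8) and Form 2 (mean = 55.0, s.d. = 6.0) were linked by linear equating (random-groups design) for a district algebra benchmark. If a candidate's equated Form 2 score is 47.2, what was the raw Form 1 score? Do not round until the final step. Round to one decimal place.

40.5

Invert y = (SD_Y/SD_X)(x − M_X) + M_Y:
x = (SD_X/SD_Y)(y − M_Y) + M_X = (7.8/6.0)(47.2 − 55.0) + 50.6
x = 1.300000 × -7.800 + 50.6 = 40.5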